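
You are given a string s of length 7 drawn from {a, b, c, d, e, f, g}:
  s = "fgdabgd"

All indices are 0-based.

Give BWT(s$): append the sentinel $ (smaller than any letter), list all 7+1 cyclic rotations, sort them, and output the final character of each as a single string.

ddagg$bf

rank  rotation  last
    0  $fgdabgd  d
    1  abgd$fgd  d
    2  bgd$fgda  a
    3  d$fgdabg  g
    4  dabgd$fg  g
    5  fgdabgd$  $
    6  gd$fgdab  b
    7  gdabgd$f  f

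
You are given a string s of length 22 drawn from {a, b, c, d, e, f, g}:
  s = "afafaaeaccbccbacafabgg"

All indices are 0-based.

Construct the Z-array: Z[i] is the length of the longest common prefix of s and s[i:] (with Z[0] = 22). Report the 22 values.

[22, 0, 3, 0, 1, 1, 0, 1, 0, 0, 0, 0, 0, 0, 1, 0, 3, 0, 1, 0, 0, 0]

Z[0]=22
i=1: fresh scan; Z[1]=0
i=2: fresh scan; Z[2]=3 extend→box=[2,5)
i=3: min(r-i=2, Z[1]=0)=0; Z[3]=0
i=4: min(r-i=1, Z[2]=3)=1; Z[4]=1
i=5: fresh scan; Z[5]=1 extend→box=[5,6)
i=6: fresh scan; Z[6]=0
i=7: fresh scan; Z[7]=1 extend→box=[7,8)
i=8: fresh scan; Z[8]=0
i=9: fresh scan; Z[9]=0
i=10: fresh scan; Z[10]=0
i=11: fresh scan; Z[11]=0
i=12: fresh scan; Z[12]=0
i=13: fresh scan; Z[13]=0
i=14: fresh scan; Z[14]=1 extend→box=[14,15)
i=15: fresh scan; Z[15]=0
i=16: fresh scan; Z[16]=3 extend→box=[16,19)
i=17: min(r-i=2, Z[1]=0)=0; Z[17]=0
i=18: min(r-i=1, Z[2]=3)=1; Z[18]=1
i=19: fresh scan; Z[19]=0
i=20: fresh scan; Z[20]=0
i=21: fresh scan; Z[21]=0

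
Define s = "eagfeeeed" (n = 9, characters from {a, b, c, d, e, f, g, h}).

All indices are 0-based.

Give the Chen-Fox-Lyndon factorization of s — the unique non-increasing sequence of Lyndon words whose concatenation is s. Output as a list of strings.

["e", "agfeeeed"]

emit factor 1: 'e' (i=0, period=1)
emit factor 2: 'agfeeeed' (i=1, period=8)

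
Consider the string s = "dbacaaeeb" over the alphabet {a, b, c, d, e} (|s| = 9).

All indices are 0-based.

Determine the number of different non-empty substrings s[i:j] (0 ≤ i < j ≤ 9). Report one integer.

41

rank | idx | suffix
   0 |   4 | aaeeb
   1 |   2 | acaaeeb
   2 |   5 | aeeb
   3 |   8 | b
   4 |   1 | bacaaeeb
   5 |   3 | caaeeb
   6 |   0 | dbacaaeeb
   7 |   7 | eb
   8 |   6 | eeb

SA = [4, 2, 5, 8, 1, 3, 0, 7, 6]
i: (SA[i-1],SA[i]) lcp shared
  1: (4,2) 1 'a'
  2: (2,5) 1 'a'
  3: (5,8) 0 ''
  4: (8,1) 1 'b'
  5: (1,3) 0 ''
  6: (3,0) 0 ''
  7: (0,7) 0 ''
  8: (7,6) 1 'e'

n(n+1)/2 = 9·10/2 = 45
Σ LCP = 0 + 1 + 1 + 0 + 1 + 0 + 0 + 0 + 1 = 4
distinct = 45 − 4 = 41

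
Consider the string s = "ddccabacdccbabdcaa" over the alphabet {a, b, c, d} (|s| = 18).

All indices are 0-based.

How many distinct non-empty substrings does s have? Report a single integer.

rank→(start, suffix):
  0 → (17, 'a')
  1 → (16, 'aa')
  2 → (4, 'abacdccbabdcaa')
  3 → (12, 'abdcaa')
  4 → (6, 'acdccbabdcaa')
  5 → (11, 'babdcaa')
  6 → (5, 'bacdccbabdcaa')
  7 → (13, 'bdcaa')
  8 → (15, 'caa')
  9 → (3, 'cabacdccbabdcaa')
  10 → (10, 'cbabdcaa')
  11 → (2, 'ccabacdccbabdcaa')
  12 → (9, 'ccbabdcaa')
  13 → (7, 'cdccbabdcaa')
  14 → (14, 'dcaa')
  15 → (1, 'dccabacdccbabdcaa')
  16 → (8, 'dccbabdcaa')
  17 → (0, 'ddccabacdccbabdcaa')

SA = [17, 16, 4, 12, 6, 11, 5, 13, 15, 3, 10, 2, 9, 7, 14, 1, 8, 0]
i: (SA[i-1],SA[i]) lcp shared
  1: (17,16) 1 'a'
  2: (16,4) 1 'a'
  3: (4,12) 2 'ab'
  4: (12,6) 1 'a'
  5: (6,11) 0 ''
  6: (11,5) 2 'ba'
  7: (5,13) 1 'b'
  8: (13,15) 0 ''
  9: (15,3) 2 'ca'
  10: (3,10) 1 'c'
  11: (10,2) 1 'c'
  12: (2,9) 2 'cc'
  13: (9,7) 1 'c'
  14: (7,14) 0 ''
  15: (14,1) 2 'dc'
  16: (1,8) 3 'dcc'
  17: (8,0) 1 'd'

n(n+1)/2 = 18·19/2 = 171
Σ LCP = 0 + 1 + 1 + 2 + 1 + 0 + 2 + 1 + 0 + 2 + 1 + 1 + 2 + 1 + 0 + 2 + 3 + 1 = 21
distinct = 171 − 21 = 150

150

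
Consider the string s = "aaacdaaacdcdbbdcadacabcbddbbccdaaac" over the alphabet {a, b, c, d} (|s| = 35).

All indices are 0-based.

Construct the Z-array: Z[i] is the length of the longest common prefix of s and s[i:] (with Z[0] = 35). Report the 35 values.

[35, 2, 1, 0, 0, 5, 2, 1, 0, 0, 0, 0, 0, 0, 0, 0, 1, 0, 1, 0, 1, 0, 0, 0, 0, 0, 0, 0, 0, 0, 0, 4, 2, 1, 0]

Z[0]=35
i=1: outside box; Z[1]=2 scan→box=[1,3)
i=2: min(r-i=1, Z[1]=2)=1; Z[2]=1
i=3: outside box; Z[3]=0
i=4: outside box; Z[4]=0
i=5: outside box; Z[5]=5 scan→box=[5,10)
i=6: min(r-i=4, Z[1]=2)=2; Z[6]=2
i=7: min(r-i=3, Z[2]=1)=1; Z[7]=1
i=8: min(r-i=2, Z[3]=0)=0; Z[8]=0
i=9: min(r-i=1, Z[4]=0)=0; Z[9]=0
i=10: outside box; Z[10]=0
i=11: outside box; Z[11]=0
i=12: outside box; Z[12]=0
i=13: outside box; Z[13]=0
i=14: outside box; Z[14]=0
i=15: outside box; Z[15]=0
i=16: outside box; Z[16]=1 scan→box=[16,17)
i=17: outside box; Z[17]=0
i=18: outside box; Z[18]=1 scan→box=[18,19)
i=19: outside box; Z[19]=0
i=20: outside box; Z[20]=1 scan→box=[20,21)
i=21: outside box; Z[21]=0
i=22: outside box; Z[22]=0
i=23: outside box; Z[23]=0
i=24: outside box; Z[24]=0
i=25: outside box; Z[25]=0
i=26: outside box; Z[26]=0
i=27: outside box; Z[27]=0
i=28: outside box; Z[28]=0
i=29: outside box; Z[29]=0
i=30: outside box; Z[30]=0
i=31: outside box; Z[31]=4 scan→box=[31,35)
i=32: min(r-i=3, Z[1]=2)=2; Z[32]=2
i=33: min(r-i=2, Z[2]=1)=1; Z[33]=1
i=34: min(r-i=1, Z[3]=0)=0; Z[34]=0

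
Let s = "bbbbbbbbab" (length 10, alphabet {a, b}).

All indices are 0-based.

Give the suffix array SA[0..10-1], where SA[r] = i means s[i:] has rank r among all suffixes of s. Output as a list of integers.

[8, 9, 7, 6, 5, 4, 3, 2, 1, 0]

sorted suffixes:
  #0 SA[0]=8  'ab'
  #1 SA[1]=9  'b'
  #2 SA[2]=7  'bab'
  #3 SA[3]=6  'bbab'
  #4 SA[4]=5  'bbbab'
  #5 SA[5]=4  'bbbbab'
  #6 SA[6]=3  'bbbbbab'
  #7 SA[7]=2  'bbbbbbab'
  #8 SA[8]=1  'bbbbbbbab'
  #9 SA[9]=0  'bbbbbbbbab'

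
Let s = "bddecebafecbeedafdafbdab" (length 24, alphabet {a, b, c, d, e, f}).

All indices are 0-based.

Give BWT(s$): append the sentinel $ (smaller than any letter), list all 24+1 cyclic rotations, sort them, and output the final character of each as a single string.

rank  rotation                   last
    0  $bddecebafecbeedafdafbdab  b
    1  ab$bddecebafecbeedafdafbd  d
    2  afbdab$bddecebafecbeedafd  d
    3  afdafbdab$bddecebafecbeed  d
    4  afecbeedafdafbdab$bddeceb  b
    5  b$bddecebafecbeedafdafbda  a
    6  bafecbeedafdafbdab$bddece  e
    7  bdab$bddecebafecbeedafdaf  f
    8  bddecebafecbeedafdafbdab$  $
    9  beedafdafbdab$bddecebafec  c
   10  cbeedafdafbdab$bddecebafe  e
   11  cebafecbeedafdafbdab$bdde  e
   12  dab$bddecebafecbeedafdafb  b
   13  dafbdab$bddecebafecbeedaf  f
   14  dafdafbdab$bddecebafecbee  e
   15  ddecebafecbeedafdafbdab$b  b
   16  decebafecbeedafdafbdab$bd  d
   17  ebafecbeedafdafbdab$bddec  c
   18  ecbeedafdafbdab$bddecebaf  f
   19  ecebafecbeedafdafbdab$bdd  d
   20  edafdafbdab$bddecebafecbe  e
   21  eedafdafbdab$bddecebafecb  b
   22  fbdab$bddecebafecbeedafda  a
   23  fdafbdab$bddecebafecbeeda  a
   24  fecbeedafdafbdab$bddeceba  a

bdddbaef$ceebfebdcfdebaaa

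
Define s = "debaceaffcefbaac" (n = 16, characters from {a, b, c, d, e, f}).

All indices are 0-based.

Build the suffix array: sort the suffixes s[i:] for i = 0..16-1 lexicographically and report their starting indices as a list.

[13, 14, 3, 6, 12, 2, 15, 4, 9, 0, 5, 1, 10, 11, 8, 7]

sorted suffixes:
  #0 SA[0]=13  'aac'
  #1 SA[1]=14  'ac'
  #2 SA[2]=3  'aceaffcefbaac'
  #3 SA[3]=6  'affcefbaac'
  #4 SA[4]=12  'baac'
  #5 SA[5]=2  'baceaffcefbaac'
  #6 SA[6]=15  'c'
  #7 SA[7]=4  'ceaffcefbaac'
  #8 SA[8]=9  'cefbaac'
  #9 SA[9]=0  'debaceaffcefbaac'
  #10 SA[10]=5  'eaffcefbaac'
  #11 SA[11]=1  'ebaceaffcefbaac'
  #12 SA[12]=10  'efbaac'
  #13 SA[13]=11  'fbaac'
  #14 SA[14]=8  'fcefbaac'
  #15 SA[15]=7  'ffcefbaac'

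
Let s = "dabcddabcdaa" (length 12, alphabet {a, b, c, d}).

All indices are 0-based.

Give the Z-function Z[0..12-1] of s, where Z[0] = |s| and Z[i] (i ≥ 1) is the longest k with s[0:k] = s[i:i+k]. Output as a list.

Z[0]=12
i=1: outside box; Z[1]=0
i=2: outside box; Z[2]=0
i=3: outside box; Z[3]=0
i=4: outside box; Z[4]=1 extend→box=[4,5)
i=5: outside box; Z[5]=5 extend→box=[5,10)
i=6: min(r-i=4, Z[1]=0)=0; Z[6]=0
i=7: min(r-i=3, Z[2]=0)=0; Z[7]=0
i=8: min(r-i=2, Z[3]=0)=0; Z[8]=0
i=9: min(r-i=1, Z[4]=1)=1; Z[9]=2 extend→box=[9,11)
i=10: min(r-i=1, Z[1]=0)=0; Z[10]=0
i=11: outside box; Z[11]=0

[12, 0, 0, 0, 1, 5, 0, 0, 0, 2, 0, 0]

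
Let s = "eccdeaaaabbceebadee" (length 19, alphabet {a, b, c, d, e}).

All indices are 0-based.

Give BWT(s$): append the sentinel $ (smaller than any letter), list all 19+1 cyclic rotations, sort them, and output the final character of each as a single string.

eeaaabeabecbcaede$dc

rank  rotation              last
    0  $eccdeaaaabbceebadee  e
    1  aaaabbceebadee$eccde  e
    2  aaabbceebadee$eccdea  a
    3  aabbceebadee$eccdeaa  a
    4  abbceebadee$eccdeaaa  a
    5  adee$eccdeaaaabbceeb  b
    6  badee$eccdeaaaabbcee  e
    7  bbceebadee$eccdeaaaa  a
    8  bceebadee$eccdeaaaab  b
    9  ccdeaaaabbceebadee$e  e
   10  cdeaaaabbceebadee$ec  c
   11  ceebadee$eccdeaaaabb  b
   12  deaaaabbceebadee$ecc  c
   13  dee$eccdeaaaabbceeba  a
   14  e$eccdeaaaabbceebade  e
   15  eaaaabbceebadee$eccd  d
   16  ebadee$eccdeaaaabbce  e
   17  eccdeaaaabbceebadee$  $
   18  ee$eccdeaaaabbceebad  d
   19  eebadee$eccdeaaaabbc  c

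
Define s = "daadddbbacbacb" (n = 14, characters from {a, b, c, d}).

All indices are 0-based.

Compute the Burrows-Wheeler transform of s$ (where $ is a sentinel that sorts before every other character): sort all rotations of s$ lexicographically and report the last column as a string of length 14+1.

bdbbaccbdaa$dda

rank  rotation         last
    0  $daadddbbacbacb  b
    1  aadddbbacbacb$d  d
    2  acb$daadddbbacb  b
    3  acbacb$daadddbb  b
    4  adddbbacbacb$da  a
    5  b$daadddbbacbac  c
    6  bacb$daadddbbac  c
    7  bacbacb$daadddb  b
    8  bbacbacb$daaddd  d
    9  cb$daadddbbacba  a
   10  cbacb$daadddbba  a
   11  daadddbbacbacb$  $
   12  dbbacbacb$daadd  d
   13  ddbbacbacb$daad  d
   14  dddbbacbacb$daa  a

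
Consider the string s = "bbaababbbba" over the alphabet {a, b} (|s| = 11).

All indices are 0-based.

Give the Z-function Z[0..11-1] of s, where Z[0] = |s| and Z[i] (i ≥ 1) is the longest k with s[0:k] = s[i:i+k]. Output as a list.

[11, 1, 0, 0, 1, 0, 2, 2, 3, 1, 0]

Z[0]=11
i=1: i≥r, start 0; Z[1]=1 scan→box=[1,2)
i=2: i≥r, start 0; Z[2]=0
i=3: i≥r, start 0; Z[3]=0
i=4: i≥r, start 0; Z[4]=1 scan→box=[4,5)
i=5: i≥r, start 0; Z[5]=0
i=6: i≥r, start 0; Z[6]=2 scan→box=[6,8)
i=7: min(r-i=1, Z[1]=1)=1; Z[7]=2 scan→box=[7,9)
i=8: min(r-i=1, Z[1]=1)=1; Z[8]=3 scan→box=[8,11)
i=9: min(r-i=2, Z[1]=1)=1; Z[9]=1
i=10: min(r-i=1, Z[2]=0)=0; Z[10]=0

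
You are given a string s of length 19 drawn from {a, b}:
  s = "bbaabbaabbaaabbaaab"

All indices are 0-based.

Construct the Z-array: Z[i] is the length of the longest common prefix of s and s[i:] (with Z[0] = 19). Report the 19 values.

[19, 1, 0, 0, 8, 1, 0, 0, 4, 1, 0, 0, 0, 4, 1, 0, 0, 0, 1]

Z[0]=19
i=1: i≥r, start 0; Z[1]=1 grow→box=[1,2)
i=2: i≥r, start 0; Z[2]=0
i=3: i≥r, start 0; Z[3]=0
i=4: i≥r, start 0; Z[4]=8 grow→box=[4,12)
i=5: min(r-i=7, Z[1]=1)=1; Z[5]=1
i=6: min(r-i=6, Z[2]=0)=0; Z[6]=0
i=7: min(r-i=5, Z[3]=0)=0; Z[7]=0
i=8: min(r-i=4, Z[4]=8)=4; Z[8]=4
i=9: min(r-i=3, Z[5]=1)=1; Z[9]=1
i=10: min(r-i=2, Z[6]=0)=0; Z[10]=0
i=11: min(r-i=1, Z[7]=0)=0; Z[11]=0
i=12: i≥r, start 0; Z[12]=0
i=13: i≥r, start 0; Z[13]=4 grow→box=[13,17)
i=14: min(r-i=3, Z[1]=1)=1; Z[14]=1
i=15: min(r-i=2, Z[2]=0)=0; Z[15]=0
i=16: min(r-i=1, Z[3]=0)=0; Z[16]=0
i=17: i≥r, start 0; Z[17]=0
i=18: i≥r, start 0; Z[18]=1 grow→box=[18,19)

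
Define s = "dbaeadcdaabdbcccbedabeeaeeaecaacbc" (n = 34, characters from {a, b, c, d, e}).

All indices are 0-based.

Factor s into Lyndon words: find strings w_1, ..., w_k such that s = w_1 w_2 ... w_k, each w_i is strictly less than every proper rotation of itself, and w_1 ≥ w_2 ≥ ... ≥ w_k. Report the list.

["d", "b", "ae", "adcd", "aabdbcccbedabeeaeeaecaacbc"]

emit factor 1: 'd' (i=0, period=1)
emit factor 2: 'b' (i=1, period=1)
emit factor 3: 'ae' (i=2, period=2)
emit factor 4: 'adcd' (i=4, period=4)
emit factor 5: 'aabdbcccbedabeeaeeaecaacbc' (i=8, period=26)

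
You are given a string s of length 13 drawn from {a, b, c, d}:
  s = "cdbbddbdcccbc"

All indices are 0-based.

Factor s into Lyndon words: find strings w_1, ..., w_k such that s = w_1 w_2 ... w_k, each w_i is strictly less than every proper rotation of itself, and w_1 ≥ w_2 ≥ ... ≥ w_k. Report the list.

emit factor 1: 'cd' (i=0, period=2)
emit factor 2: 'bbddbdcccbc' (i=2, period=11)

["cd", "bbddbdcccbc"]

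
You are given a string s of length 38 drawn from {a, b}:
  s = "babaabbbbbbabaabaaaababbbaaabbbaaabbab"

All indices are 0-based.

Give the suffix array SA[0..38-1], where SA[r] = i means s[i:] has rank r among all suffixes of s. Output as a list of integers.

[16, 17, 31, 25, 13, 18, 32, 26, 3, 36, 14, 11, 1, 19, 33, 27, 21, 4, 37, 15, 30, 24, 12, 2, 35, 10, 0, 20, 29, 23, 34, 9, 28, 22, 8, 7, 6, 5]

rank | idx | suffix
   0 |  16 | aaaababbbaaabbbaaabbab
   1 |  17 | aaababbbaaabbbaaabbab
   2 |  31 | aaabbab
   3 |  25 | aaabbbaaabbab
   4 |  13 | aabaaaababbbaaabbbaaabbab
   5 |  18 | aababbbaaabbbaaabbab
   6 |  32 | aabbab
   7 |  26 | aabbbaaabbab
   8 |   3 | aabbbbbbabaabaaaababbbaaabbbaaabbab
   9 |  36 | ab
  10 |  14 | abaaaababbbaaabbbaaabbab
  11 |  11 | abaabaaaababbbaaabbbaaabbab
  12 |   1 | abaabbbbbbabaabaaaababbbaaabbbaaabbab
  13 |  19 | ababbbaaabbbaaabbab
  14 |  33 | abbab
  15 |  27 | abbbaaabbab
  16 |  21 | abbbaaabbbaaabbab
  17 |   4 | abbbbbbabaabaaaababbbaaabbbaaabbab
  18 |  37 | b
  19 |  15 | baaaababbbaaabbbaaabbab
  20 |  30 | baaabbab
  21 |  24 | baaabbbaaabbab
  22 |  12 | baabaaaababbbaaabbbaaabbab
  23 |   2 | baabbbbbbabaabaaaababbbaaabbbaaabbab
  24 |  35 | bab
  25 |  10 | babaabaaaababbbaaabbbaaabbab
  26 |   0 | babaabbbbbbabaabaaaababbbaaabbbaaabbab
  27 |  20 | babbbaaabbbaaabbab
  28 |  29 | bbaaabbab
  29 |  23 | bbaaabbbaaabbab
  30 |  34 | bbab
  31 |   9 | bbabaabaaaababbbaaabbbaaabbab
  32 |  28 | bbbaaabbab
  33 |  22 | bbbaaabbbaaabbab
  34 |   8 | bbbabaabaaaababbbaaabbbaaabbab
  35 |   7 | bbbbabaabaaaababbbaaabbbaaabbab
  36 |   6 | bbbbbabaabaaaababbbaaabbbaaabbab
  37 |   5 | bbbbbbabaabaaaababbbaaabbbaaabbab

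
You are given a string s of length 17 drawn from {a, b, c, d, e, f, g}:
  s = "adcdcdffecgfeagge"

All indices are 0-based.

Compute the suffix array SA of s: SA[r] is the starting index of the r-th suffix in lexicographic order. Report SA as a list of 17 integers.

[0, 13, 2, 4, 9, 1, 3, 5, 16, 12, 8, 11, 7, 6, 15, 10, 14]

rank | idx | suffix
   0 |   0 | adcdcdffecgfeagge
   1 |  13 | agge
   2 |   2 | cdcdffecgfeagge
   3 |   4 | cdffecgfeagge
   4 |   9 | cgfeagge
   5 |   1 | dcdcdffecgfeagge
   6 |   3 | dcdffecgfeagge
   7 |   5 | dffecgfeagge
   8 |  16 | e
   9 |  12 | eagge
  10 |   8 | ecgfeagge
  11 |  11 | feagge
  12 |   7 | fecgfeagge
  13 |   6 | ffecgfeagge
  14 |  15 | ge
  15 |  10 | gfeagge
  16 |  14 | gge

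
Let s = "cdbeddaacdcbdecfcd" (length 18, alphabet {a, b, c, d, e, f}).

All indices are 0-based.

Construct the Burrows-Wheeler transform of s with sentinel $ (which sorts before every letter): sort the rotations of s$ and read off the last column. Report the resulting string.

ddacddf$aecdccebdbc

rank  rotation             last
    0  $cdbeddaacdcbdecfcd  d
    1  aacdcbdecfcd$cdbedd  d
    2  acdcbdecfcd$cdbedda  a
    3  bdecfcd$cdbeddaacdc  c
    4  beddaacdcbdecfcd$cd  d
    5  cbdecfcd$cdbeddaacd  d
    6  cd$cdbeddaacdcbdecf  f
    7  cdbeddaacdcbdecfcd$  $
    8  cdcbdecfcd$cdbeddaa  a
    9  cfcd$cdbeddaacdcbde  e
   10  d$cdbeddaacdcbdecfc  c
   11  daacdcbdecfcd$cdbed  d
   12  dbeddaacdcbdecfcd$c  c
   13  dcbdecfcd$cdbeddaac  c
   14  ddaacdcbdecfcd$cdbe  e
   15  decfcd$cdbeddaacdcb  b
   16  ecfcd$cdbeddaacdcbd  d
   17  eddaacdcbdecfcd$cdb  b
   18  fcd$cdbeddaacdcbdec  c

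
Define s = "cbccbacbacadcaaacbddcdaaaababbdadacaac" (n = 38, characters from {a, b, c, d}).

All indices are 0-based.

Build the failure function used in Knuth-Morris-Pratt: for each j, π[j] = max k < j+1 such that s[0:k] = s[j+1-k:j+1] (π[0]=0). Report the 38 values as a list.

[0, 0, 1, 1, 2, 0, 1, 2, 0, 1, 0, 0, 1, 0, 0, 0, 1, 2, 0, 0, 1, 0, 0, 0, 0, 0, 0, 0, 0, 0, 0, 0, 0, 0, 1, 0, 0, 1]

π[0] = 0
j=1 s[j]='b': π[1]=0 (border '')
j=2 s[j]='c': π[2]=1 (border 'c')
j=3 s[j]='c': k: 1→0; π[3]=1 (border 'c')
j=4 s[j]='b': π[4]=2 (border 'cb')
j=5 s[j]='a': k: 2→0; π[5]=0 (border '')
j=6 s[j]='c': π[6]=1 (border 'c')
j=7 s[j]='b': π[7]=2 (border 'cb')
j=8 s[j]='a': k: 2→0; π[8]=0 (border '')
j=9 s[j]='c': π[9]=1 (border 'c')
j=10 s[j]='a': k: 1→0; π[10]=0 (border '')
j=11 s[j]='d': π[11]=0 (border '')
j=12 s[j]='c': π[12]=1 (border 'c')
j=13 s[j]='a': k: 1→0; π[13]=0 (border '')
j=14 s[j]='a': π[14]=0 (border '')
j=15 s[j]='a': π[15]=0 (border '')
j=16 s[j]='c': π[16]=1 (border 'c')
j=17 s[j]='b': π[17]=2 (border 'cb')
j=18 s[j]='d': k: 2→0; π[18]=0 (border '')
j=19 s[j]='d': π[19]=0 (border '')
j=20 s[j]='c': π[20]=1 (border 'c')
j=21 s[j]='d': k: 1→0; π[21]=0 (border '')
j=22 s[j]='a': π[22]=0 (border '')
j=23 s[j]='a': π[23]=0 (border '')
j=24 s[j]='a': π[24]=0 (border '')
j=25 s[j]='a': π[25]=0 (border '')
j=26 s[j]='b': π[26]=0 (border '')
j=27 s[j]='a': π[27]=0 (border '')
j=28 s[j]='b': π[28]=0 (border '')
j=29 s[j]='b': π[29]=0 (border '')
j=30 s[j]='d': π[30]=0 (border '')
j=31 s[j]='a': π[31]=0 (border '')
j=32 s[j]='d': π[32]=0 (border '')
j=33 s[j]='a': π[33]=0 (border '')
j=34 s[j]='c': π[34]=1 (border 'c')
j=35 s[j]='a': k: 1→0; π[35]=0 (border '')
j=36 s[j]='a': π[36]=0 (border '')
j=37 s[j]='c': π[37]=1 (border 'c')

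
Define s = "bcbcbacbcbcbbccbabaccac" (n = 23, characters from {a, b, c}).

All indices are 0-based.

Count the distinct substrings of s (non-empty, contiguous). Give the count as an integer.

sorted suffixes:
  #0 SA[0]=16  'abaccac'
  #1 SA[1]=21  'ac'
  #2 SA[2]=5  'acbcbcbbccbabaccac'
  #3 SA[3]=18  'accac'
  #4 SA[4]=15  'babaccac'
  #5 SA[5]=4  'bacbcbcbbccbabaccac'
  #6 SA[6]=17  'baccac'
  #7 SA[7]=11  'bbccbabaccac'
  #8 SA[8]=2  'bcbacbcbcbbccbabaccac'
  #9 SA[9]=9  'bcbbccbabaccac'
  #10 SA[10]=0  'bcbcbacbcbcbbccbabaccac'
  #11 SA[11]=7  'bcbcbbccbabaccac'
  #12 SA[12]=12  'bccbabaccac'
  #13 SA[13]=22  'c'
  #14 SA[14]=20  'cac'
  #15 SA[15]=14  'cbabaccac'
  #16 SA[16]=3  'cbacbcbcbbccbabaccac'
  #17 SA[17]=10  'cbbccbabaccac'
  #18 SA[18]=1  'cbcbacbcbcbbccbabaccac'
  #19 SA[19]=8  'cbcbbccbabaccac'
  #20 SA[20]=6  'cbcbcbbccbabaccac'
  #21 SA[21]=19  'ccac'
  #22 SA[22]=13  'ccbabaccac'

SA = [16, 21, 5, 18, 15, 4, 17, 11, 2, 9, 0, 7, 12, 22, 20, 14, 3, 10, 1, 8, 6, 19, 13]
rank  pair      lcp
   1  s[16:],s[21:]  1  'a'
   2  s[21:],s[5:]  2  'ac'
   3  s[5:],s[18:]  2  'ac'
   4  s[18:],s[15:]  0  ''
   5  s[15:],s[4:]  2  'ba'
   6  s[4:],s[17:]  3  'bac'
   7  s[17:],s[11:]  1  'b'
   8  s[11:],s[2:]  1  'b'
   9  s[2:],s[9:]  3  'bcb'
  10  s[9:],s[0:]  3  'bcb'
  11  s[0:],s[7:]  5  'bcbcb'
  12  s[7:],s[12:]  2  'bc'
  13  s[12:],s[22:]  0  ''
  14  s[22:],s[20:]  1  'c'
  15  s[20:],s[14:]  1  'c'
  16  s[14:],s[3:]  3  'cba'
  17  s[3:],s[10:]  2  'cb'
  18  s[10:],s[1:]  2  'cb'
  19  s[1:],s[8:]  4  'cbcb'
  20  s[8:],s[6:]  4  'cbcb'
  21  s[6:],s[19:]  1  'c'
  22  s[19:],s[13:]  2  'cc'

n(n+1)/2 = 23·24/2 = 276
Σ LCP = 0 + 1 + 2 + 2 + 0 + 2 + 3 + 1 + 1 + 3 + 3 + 5 + 2 + 0 + 1 + 1 + 3 + 2 + 2 + 4 + 4 + 1 + 2 = 45
distinct = 276 − 45 = 231

231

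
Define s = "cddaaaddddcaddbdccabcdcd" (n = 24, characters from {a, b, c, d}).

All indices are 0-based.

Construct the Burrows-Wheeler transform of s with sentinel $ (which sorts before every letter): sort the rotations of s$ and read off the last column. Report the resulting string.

rank  rotation                   last
    0  $cddaaaddddcaddbdccabcdcd  d
    1  aaaddddcaddbdccabcdcd$cdd  d
    2  aaddddcaddbdccabcdcd$cdda  a
    3  abcdcd$cddaaaddddcaddbdcc  c
    4  addbdccabcdcd$cddaaaddddc  c
    5  addddcaddbdccabcdcd$cddaa  a
    6  bcdcd$cddaaaddddcaddbdcca  a
    7  bdccabcdcd$cddaaaddddcadd  d
    8  cabcdcd$cddaaaddddcaddbdc  c
    9  caddbdccabcdcd$cddaaadddd  d
   10  ccabcdcd$cddaaaddddcaddbd  d
   11  cd$cddaaaddddcaddbdccabcd  d
   12  cdcd$cddaaaddddcaddbdccab  b
   13  cddaaaddddcaddbdccabcdcd$  $
   14  d$cddaaaddddcaddbdccabcdc  c
   15  daaaddddcaddbdccabcdcd$cd  d
   16  dbdccabcdcd$cddaaaddddcad  d
   17  dcaddbdccabcdcd$cddaaaddd  d
   18  dccabcdcd$cddaaaddddcaddb  b
   19  dcd$cddaaaddddcaddbdccabc  c
   20  ddaaaddddcaddbdccabcdcd$c  c
   21  ddbdccabcdcd$cddaaaddddca  a
   22  ddcaddbdccabcdcd$cddaaadd  d
   23  dddcaddbdccabcdcd$cddaaad  d
   24  ddddcaddbdccabcdcd$cddaaa  a

ddaccaadcdddb$cdddbccadda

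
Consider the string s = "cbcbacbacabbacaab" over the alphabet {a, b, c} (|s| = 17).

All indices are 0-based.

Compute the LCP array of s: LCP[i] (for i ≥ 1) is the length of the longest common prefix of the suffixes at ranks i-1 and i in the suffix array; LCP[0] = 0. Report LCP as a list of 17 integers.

[0, 1, 2, 1, 3, 2, 0, 1, 4, 3, 1, 1, 0, 2, 1, 4, 2]

sorted suffixes:
  #0 SA[0]=14  'aab'
  #1 SA[1]=15  'ab'
  #2 SA[2]=9  'abbacaab'
  #3 SA[3]=12  'acaab'
  #4 SA[4]=7  'acabbacaab'
  #5 SA[5]=4  'acbacabbacaab'
  #6 SA[6]=16  'b'
  #7 SA[7]=11  'bacaab'
  #8 SA[8]=6  'bacabbacaab'
  #9 SA[9]=3  'bacbacabbacaab'
  #10 SA[10]=10  'bbacaab'
  #11 SA[11]=1  'bcbacbacabbacaab'
  #12 SA[12]=13  'caab'
  #13 SA[13]=8  'cabbacaab'
  #14 SA[14]=5  'cbacabbacaab'
  #15 SA[15]=2  'cbacbacabbacaab'
  #16 SA[16]=0  'cbcbacbacabbacaab'

SA = [14, 15, 9, 12, 7, 4, 16, 11, 6, 3, 10, 1, 13, 8, 5, 2, 0]
i: (SA[i-1],SA[i]) lcp shared
  1: (14,15) 1 'a'
  2: (15,9) 2 'ab'
  3: (9,12) 1 'a'
  4: (12,7) 3 'aca'
  5: (7,4) 2 'ac'
  6: (4,16) 0 ''
  7: (16,11) 1 'b'
  8: (11,6) 4 'baca'
  9: (6,3) 3 'bac'
  10: (3,10) 1 'b'
  11: (10,1) 1 'b'
  12: (1,13) 0 ''
  13: (13,8) 2 'ca'
  14: (8,5) 1 'c'
  15: (5,2) 4 'cbac'
  16: (2,0) 2 'cb'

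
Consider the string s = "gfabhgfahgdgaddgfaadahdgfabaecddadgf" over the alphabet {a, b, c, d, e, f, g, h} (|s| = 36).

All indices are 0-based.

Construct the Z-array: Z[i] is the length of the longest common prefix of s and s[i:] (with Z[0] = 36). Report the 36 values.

Z[0]=36
i=1: i≥r, start 0; Z[1]=0
i=2: i≥r, start 0; Z[2]=0
i=3: i≥r, start 0; Z[3]=0
i=4: i≥r, start 0; Z[4]=0
i=5: i≥r, start 0; Z[5]=3 grow→box=[5,8)
i=6: min(r-i=2, Z[1]=0)=0; Z[6]=0
i=7: min(r-i=1, Z[2]=0)=0; Z[7]=0
i=8: i≥r, start 0; Z[8]=0
i=9: i≥r, start 0; Z[9]=1 grow→box=[9,10)
i=10: i≥r, start 0; Z[10]=0
i=11: i≥r, start 0; Z[11]=1 grow→box=[11,12)
i=12: i≥r, start 0; Z[12]=0
i=13: i≥r, start 0; Z[13]=0
i=14: i≥r, start 0; Z[14]=0
i=15: i≥r, start 0; Z[15]=3 grow→box=[15,18)
i=16: min(r-i=2, Z[1]=0)=0; Z[16]=0
i=17: min(r-i=1, Z[2]=0)=0; Z[17]=0
i=18: i≥r, start 0; Z[18]=0
i=19: i≥r, start 0; Z[19]=0
i=20: i≥r, start 0; Z[20]=0
i=21: i≥r, start 0; Z[21]=0
i=22: i≥r, start 0; Z[22]=0
i=23: i≥r, start 0; Z[23]=4 grow→box=[23,27)
i=24: min(r-i=3, Z[1]=0)=0; Z[24]=0
i=25: min(r-i=2, Z[2]=0)=0; Z[25]=0
i=26: min(r-i=1, Z[3]=0)=0; Z[26]=0
i=27: i≥r, start 0; Z[27]=0
i=28: i≥r, start 0; Z[28]=0
i=29: i≥r, start 0; Z[29]=0
i=30: i≥r, start 0; Z[30]=0
i=31: i≥r, start 0; Z[31]=0
i=32: i≥r, start 0; Z[32]=0
i=33: i≥r, start 0; Z[33]=0
i=34: i≥r, start 0; Z[34]=2 grow→box=[34,36)
i=35: min(r-i=1, Z[1]=0)=0; Z[35]=0

[36, 0, 0, 0, 0, 3, 0, 0, 0, 1, 0, 1, 0, 0, 0, 3, 0, 0, 0, 0, 0, 0, 0, 4, 0, 0, 0, 0, 0, 0, 0, 0, 0, 0, 2, 0]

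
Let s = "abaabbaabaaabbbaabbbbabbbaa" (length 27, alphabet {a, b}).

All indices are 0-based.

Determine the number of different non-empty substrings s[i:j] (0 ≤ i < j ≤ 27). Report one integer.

rank→(start, suffix):
  0 → (26, 'a')
  1 → (25, 'aa')
  2 → (9, 'aaabbbaabbbbabbbaa')
  3 → (6, 'aabaaabbbaabbbbabbbaa')
  4 → (2, 'aabbaabaaabbbaabbbbabbbaa')
  5 → (10, 'aabbbaabbbbabbbaa')
  6 → (15, 'aabbbbabbbaa')
  7 → (7, 'abaaabbbaabbbbabbbaa')
  8 → (0, 'abaabbaabaaabbbaabbbbabbbaa')
  9 → (3, 'abbaabaaabbbaabbbbabbbaa')
  10 → (21, 'abbbaa')
  11 → (11, 'abbbaabbbbabbbaa')
  12 → (16, 'abbbbabbbaa')
  13 → (24, 'baa')
  14 → (8, 'baaabbbaabbbbabbbaa')
  15 → (5, 'baabaaabbbaabbbbabbbaa')
  16 → (1, 'baabbaabaaabbbaabbbbabbbaa')
  17 → (14, 'baabbbbabbbaa')
  18 → (20, 'babbbaa')
  19 → (23, 'bbaa')
  20 → (4, 'bbaabaaabbbaabbbbabbbaa')
  21 → (13, 'bbaabbbbabbbaa')
  22 → (19, 'bbabbbaa')
  23 → (22, 'bbbaa')
  24 → (12, 'bbbaabbbbabbbaa')
  25 → (18, 'bbbabbbaa')
  26 → (17, 'bbbbabbbaa')

SA = [26, 25, 9, 6, 2, 10, 15, 7, 0, 3, 21, 11, 16, 24, 8, 5, 1, 14, 20, 23, 4, 13, 19, 22, 12, 18, 17]
rank  pair      lcp
   1  s[26:],s[25:]  1  'a'
   2  s[25:],s[9:]  2  'aa'
   3  s[9:],s[6:]  2  'aa'
   4  s[6:],s[2:]  3  'aab'
   5  s[2:],s[10:]  4  'aabb'
   6  s[10:],s[15:]  5  'aabbb'
   7  s[15:],s[7:]  1  'a'
   8  s[7:],s[0:]  4  'abaa'
   9  s[0:],s[3:]  2  'ab'
  10  s[3:],s[21:]  3  'abb'
  11  s[21:],s[11:]  6  'abbbaa'
  12  s[11:],s[16:]  4  'abbb'
  13  s[16:],s[24:]  0  ''
  14  s[24:],s[8:]  3  'baa'
  15  s[8:],s[5:]  3  'baa'
  16  s[5:],s[1:]  4  'baab'
  17  s[1:],s[14:]  5  'baabb'
  18  s[14:],s[20:]  2  'ba'
  19  s[20:],s[23:]  1  'b'
  20  s[23:],s[4:]  4  'bbaa'
  21  s[4:],s[13:]  5  'bbaab'
  22  s[13:],s[19:]  3  'bba'
  23  s[19:],s[22:]  2  'bb'
  24  s[22:],s[12:]  5  'bbbaa'
  25  s[12:],s[18:]  4  'bbba'
  26  s[18:],s[17:]  3  'bbb'

n(n+1)/2 = 27·28/2 = 378
Σ LCP = 0 + 1 + 2 + 2 + 3 + 4 + 5 + 1 + 4 + 2 + 3 + 6 + 4 + 0 + 3 + 3 + 4 + 5 + 2 + 1 + 4 + 5 + 3 + 2 + 5 + 4 + 3 = 81
distinct = 378 − 81 = 297

297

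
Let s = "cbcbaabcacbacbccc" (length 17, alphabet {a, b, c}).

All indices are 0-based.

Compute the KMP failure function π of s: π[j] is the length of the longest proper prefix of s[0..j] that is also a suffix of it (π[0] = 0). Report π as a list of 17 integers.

π[0] = 0
j=1 s[j]='b': π[1]=0 (border '')
j=2 s[j]='c': π[2]=1 (border 'c')
j=3 s[j]='b': π[3]=2 (border 'cb')
j=4 s[j]='a': k: 2→0; π[4]=0 (border '')
j=5 s[j]='a': π[5]=0 (border '')
j=6 s[j]='b': π[6]=0 (border '')
j=7 s[j]='c': π[7]=1 (border 'c')
j=8 s[j]='a': k: 1→0; π[8]=0 (border '')
j=9 s[j]='c': π[9]=1 (border 'c')
j=10 s[j]='b': π[10]=2 (border 'cb')
j=11 s[j]='a': k: 2→0; π[11]=0 (border '')
j=12 s[j]='c': π[12]=1 (border 'c')
j=13 s[j]='b': π[13]=2 (border 'cb')
j=14 s[j]='c': π[14]=3 (border 'cbc')
j=15 s[j]='c': k: 3→1→0; π[15]=1 (border 'c')
j=16 s[j]='c': k: 1→0; π[16]=1 (border 'c')

[0, 0, 1, 2, 0, 0, 0, 1, 0, 1, 2, 0, 1, 2, 3, 1, 1]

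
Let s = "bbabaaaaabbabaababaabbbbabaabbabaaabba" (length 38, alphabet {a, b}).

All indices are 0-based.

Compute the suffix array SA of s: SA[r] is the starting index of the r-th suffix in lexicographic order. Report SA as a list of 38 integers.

rank→(start, suffix):
  0 → (37, 'a')
  1 → (4, 'aaaaabbabaababaabbbbabaabbabaaabba')
  2 → (5, 'aaaabbabaababaabbbbabaabbabaaabba')
  3 → (32, 'aaabba')
  4 → (6, 'aaabbabaababaabbbbabaabbabaaabba')
  5 → (13, 'aababaabbbbabaabbabaaabba')
  6 → (33, 'aabba')
  7 → (26, 'aabbabaaabba')
  8 → (7, 'aabbabaababaabbbbabaabbabaaabba')
  9 → (18, 'aabbbbabaabbabaaabba')
  10 → (2, 'abaaaaabbabaababaabbbbabaabbabaaabba')
  11 → (30, 'abaaabba')
  12 → (11, 'abaababaabbbbabaabbabaaabba')
  13 → (24, 'abaabbabaaabba')
  14 → (16, 'abaabbbbabaabbabaaabba')
  15 → (14, 'ababaabbbbabaabbabaaabba')
  16 → (34, 'abba')
  17 → (27, 'abbabaaabba')
  18 → (8, 'abbabaababaabbbbabaabbabaaabba')
  19 → (19, 'abbbbabaabbabaaabba')
  20 → (36, 'ba')
  21 → (3, 'baaaaabbabaababaabbbbabaabbabaaabba')
  22 → (31, 'baaabba')
  23 → (12, 'baababaabbbbabaabbabaaabba')
  24 → (25, 'baabbabaaabba')
  25 → (17, 'baabbbbabaabbabaaabba')
  26 → (1, 'babaaaaabbabaababaabbbbabaabbabaaabba')
  27 → (29, 'babaaabba')
  28 → (10, 'babaababaabbbbabaabbabaaabba')
  29 → (23, 'babaabbabaaabba')
  30 → (15, 'babaabbbbabaabbabaaabba')
  31 → (35, 'bba')
  32 → (0, 'bbabaaaaabbabaababaabbbbabaabbabaaabba')
  33 → (28, 'bbabaaabba')
  34 → (9, 'bbabaababaabbbbabaabbabaaabba')
  35 → (22, 'bbabaabbabaaabba')
  36 → (21, 'bbbabaabbabaaabba')
  37 → (20, 'bbbbabaabbabaaabba')

[37, 4, 5, 32, 6, 13, 33, 26, 7, 18, 2, 30, 11, 24, 16, 14, 34, 27, 8, 19, 36, 3, 31, 12, 25, 17, 1, 29, 10, 23, 15, 35, 0, 28, 9, 22, 21, 20]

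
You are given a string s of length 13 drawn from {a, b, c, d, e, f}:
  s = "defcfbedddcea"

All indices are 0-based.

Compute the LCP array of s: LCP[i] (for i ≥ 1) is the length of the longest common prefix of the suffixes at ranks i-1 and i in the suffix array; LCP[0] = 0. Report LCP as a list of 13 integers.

rank | idx | suffix
   0 |  12 | a
   1 |   5 | bedddcea
   2 |  10 | cea
   3 |   3 | cfbedddcea
   4 |   9 | dcea
   5 |   8 | ddcea
   6 |   7 | dddcea
   7 |   0 | defcfbedddcea
   8 |  11 | ea
   9 |   6 | edddcea
  10 |   1 | efcfbedddcea
  11 |   4 | fbedddcea
  12 |   2 | fcfbedddcea

SA = [12, 5, 10, 3, 9, 8, 7, 0, 11, 6, 1, 4, 2]
rank  pair      lcp
   1  s[12:],s[5:]  0  ''
   2  s[5:],s[10:]  0  ''
   3  s[10:],s[3:]  1  'c'
   4  s[3:],s[9:]  0  ''
   5  s[9:],s[8:]  1  'd'
   6  s[8:],s[7:]  2  'dd'
   7  s[7:],s[0:]  1  'd'
   8  s[0:],s[11:]  0  ''
   9  s[11:],s[6:]  1  'e'
  10  s[6:],s[1:]  1  'e'
  11  s[1:],s[4:]  0  ''
  12  s[4:],s[2:]  1  'f'

[0, 0, 0, 1, 0, 1, 2, 1, 0, 1, 1, 0, 1]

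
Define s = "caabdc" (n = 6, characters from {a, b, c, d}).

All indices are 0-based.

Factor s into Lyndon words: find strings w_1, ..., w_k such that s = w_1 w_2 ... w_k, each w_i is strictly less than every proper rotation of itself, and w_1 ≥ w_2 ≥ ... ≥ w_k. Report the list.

emit factor 1: 'c' (i=0, period=1)
emit factor 2: 'aabdc' (i=1, period=5)

["c", "aabdc"]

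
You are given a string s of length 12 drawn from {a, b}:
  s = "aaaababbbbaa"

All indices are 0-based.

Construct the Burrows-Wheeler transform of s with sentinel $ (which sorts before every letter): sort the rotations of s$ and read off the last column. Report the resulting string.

aab$aaabbabba

rank  rotation       last
    0  $aaaababbbbaa  a
    1  a$aaaababbbba  a
    2  aa$aaaababbbb  b
    3  aaaababbbbaa$  $
    4  aaababbbbaa$a  a
    5  aababbbbaa$aa  a
    6  ababbbbaa$aaa  a
    7  abbbbaa$aaaab  b
    8  baa$aaaababbb  b
    9  babbbbaa$aaaa  a
   10  bbaa$aaaababb  b
   11  bbbaa$aaaabab  b
   12  bbbbaa$aaaaba  a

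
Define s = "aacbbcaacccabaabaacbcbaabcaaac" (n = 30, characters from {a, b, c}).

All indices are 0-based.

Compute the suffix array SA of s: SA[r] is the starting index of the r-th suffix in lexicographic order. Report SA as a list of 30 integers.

[26, 13, 22, 27, 0, 16, 6, 11, 14, 23, 28, 1, 17, 7, 12, 21, 15, 3, 24, 4, 19, 29, 25, 5, 10, 20, 2, 18, 9, 8]

rank→(start, suffix):
  0 → (26, 'aaac')
  1 → (13, 'aabaacbcbaabcaaac')
  2 → (22, 'aabcaaac')
  3 → (27, 'aac')
  4 → (0, 'aacbbcaacccabaabaacbcbaabcaaac')
  5 → (16, 'aacbcbaabcaaac')
  6 → (6, 'aacccabaabaacbcbaabcaaac')
  7 → (11, 'abaabaacbcbaabcaaac')
  8 → (14, 'abaacbcbaabcaaac')
  9 → (23, 'abcaaac')
  10 → (28, 'ac')
  11 → (1, 'acbbcaacccabaabaacbcbaabcaaac')
  12 → (17, 'acbcbaabcaaac')
  13 → (7, 'acccabaabaacbcbaabcaaac')
  14 → (12, 'baabaacbcbaabcaaac')
  15 → (21, 'baabcaaac')
  16 → (15, 'baacbcbaabcaaac')
  17 → (3, 'bbcaacccabaabaacbcbaabcaaac')
  18 → (24, 'bcaaac')
  19 → (4, 'bcaacccabaabaacbcbaabcaaac')
  20 → (19, 'bcbaabcaaac')
  21 → (29, 'c')
  22 → (25, 'caaac')
  23 → (5, 'caacccabaabaacbcbaabcaaac')
  24 → (10, 'cabaabaacbcbaabcaaac')
  25 → (20, 'cbaabcaaac')
  26 → (2, 'cbbcaacccabaabaacbcbaabcaaac')
  27 → (18, 'cbcbaabcaaac')
  28 → (9, 'ccabaabaacbcbaabcaaac')
  29 → (8, 'cccabaabaacbcbaabcaaac')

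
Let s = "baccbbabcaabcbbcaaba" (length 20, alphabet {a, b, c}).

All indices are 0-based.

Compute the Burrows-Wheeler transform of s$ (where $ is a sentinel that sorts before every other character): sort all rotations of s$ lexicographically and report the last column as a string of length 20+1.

rank  rotation               last
    0  $baccbbabcaabcbbcaaba  a
    1  a$baccbbabcaabcbbcaab  b
    2  aaba$baccbbabcaabcbbc  c
    3  aabcbbcaaba$baccbbabc  c
    4  aba$baccbbabcaabcbbca  a
    5  abcaabcbbcaaba$baccbb  b
    6  abcbbcaaba$baccbbabca  a
    7  accbbabcaabcbbcaaba$b  b
    8  ba$baccbbabcaabcbbcaa  a
    9  babcaabcbbcaaba$baccb  b
   10  baccbbabcaabcbbcaaba$  $
   11  bbabcaabcbbcaaba$bacc  c
   12  bbcaaba$baccbbabcaabc  c
   13  bcaaba$baccbbabcaabcb  b
   14  bcaabcbbcaaba$baccbba  a
   15  bcbbcaaba$baccbbabcaa  a
   16  caaba$baccbbabcaabcbb  b
   17  caabcbbcaaba$baccbbab  b
   18  cbbabcaabcbbcaaba$bac  c
   19  cbbcaaba$baccbbabcaab  b
   20  ccbbabcaabcbbcaaba$ba  a

abccababab$ccbaabbcba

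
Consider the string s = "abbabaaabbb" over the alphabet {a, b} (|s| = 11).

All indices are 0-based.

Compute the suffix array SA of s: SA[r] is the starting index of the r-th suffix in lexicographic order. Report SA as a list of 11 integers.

rank | idx | suffix
   0 |   5 | aaabbb
   1 |   6 | aabbb
   2 |   3 | abaaabbb
   3 |   0 | abbabaaabbb
   4 |   7 | abbb
   5 |  10 | b
   6 |   4 | baaabbb
   7 |   2 | babaaabbb
   8 |   9 | bb
   9 |   1 | bbabaaabbb
  10 |   8 | bbb

[5, 6, 3, 0, 7, 10, 4, 2, 9, 1, 8]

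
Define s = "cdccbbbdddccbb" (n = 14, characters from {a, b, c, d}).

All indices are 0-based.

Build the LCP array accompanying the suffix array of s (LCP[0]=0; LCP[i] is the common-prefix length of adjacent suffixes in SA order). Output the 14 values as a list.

[0, 1, 2, 2, 1, 0, 3, 1, 4, 1, 0, 5, 1, 2]

rank→(start, suffix):
  0 → (13, 'b')
  1 → (12, 'bb')
  2 → (4, 'bbbdddccbb')
  3 → (5, 'bbdddccbb')
  4 → (6, 'bdddccbb')
  5 → (11, 'cbb')
  6 → (3, 'cbbbdddccbb')
  7 → (10, 'ccbb')
  8 → (2, 'ccbbbdddccbb')
  9 → (0, 'cdccbbbdddccbb')
  10 → (9, 'dccbb')
  11 → (1, 'dccbbbdddccbb')
  12 → (8, 'ddccbb')
  13 → (7, 'dddccbb')

SA = [13, 12, 4, 5, 6, 11, 3, 10, 2, 0, 9, 1, 8, 7]
i: (SA[i-1],SA[i]) lcp shared
  1: (13,12) 1 'b'
  2: (12,4) 2 'bb'
  3: (4,5) 2 'bb'
  4: (5,6) 1 'b'
  5: (6,11) 0 ''
  6: (11,3) 3 'cbb'
  7: (3,10) 1 'c'
  8: (10,2) 4 'ccbb'
  9: (2,0) 1 'c'
  10: (0,9) 0 ''
  11: (9,1) 5 'dccbb'
  12: (1,8) 1 'd'
  13: (8,7) 2 'dd'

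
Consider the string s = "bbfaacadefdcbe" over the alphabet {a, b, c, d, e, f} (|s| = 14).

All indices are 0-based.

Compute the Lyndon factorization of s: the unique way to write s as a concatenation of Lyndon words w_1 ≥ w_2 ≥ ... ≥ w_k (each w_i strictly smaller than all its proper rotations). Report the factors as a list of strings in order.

emit factor 1: 'bbf' (i=0, period=3)
emit factor 2: 'aacadefdcbe' (i=3, period=11)

["bbf", "aacadefdcbe"]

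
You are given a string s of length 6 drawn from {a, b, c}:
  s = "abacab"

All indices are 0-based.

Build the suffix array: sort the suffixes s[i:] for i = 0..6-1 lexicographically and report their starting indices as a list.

[4, 0, 2, 5, 1, 3]

rank | idx | suffix
   0 |   4 | ab
   1 |   0 | abacab
   2 |   2 | acab
   3 |   5 | b
   4 |   1 | bacab
   5 |   3 | cab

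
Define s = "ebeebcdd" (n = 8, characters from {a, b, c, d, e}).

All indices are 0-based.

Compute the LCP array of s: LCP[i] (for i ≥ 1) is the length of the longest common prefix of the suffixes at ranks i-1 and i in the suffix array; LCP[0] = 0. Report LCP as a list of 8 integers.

sorted suffixes:
  #0 SA[0]=4  'bcdd'
  #1 SA[1]=1  'beebcdd'
  #2 SA[2]=5  'cdd'
  #3 SA[3]=7  'd'
  #4 SA[4]=6  'dd'
  #5 SA[5]=3  'ebcdd'
  #6 SA[6]=0  'ebeebcdd'
  #7 SA[7]=2  'eebcdd'

SA = [4, 1, 5, 7, 6, 3, 0, 2]
rank  pair      lcp
   1  s[4:],s[1:]  1  'b'
   2  s[1:],s[5:]  0  ''
   3  s[5:],s[7:]  0  ''
   4  s[7:],s[6:]  1  'd'
   5  s[6:],s[3:]  0  ''
   6  s[3:],s[0:]  2  'eb'
   7  s[0:],s[2:]  1  'e'

[0, 1, 0, 0, 1, 0, 2, 1]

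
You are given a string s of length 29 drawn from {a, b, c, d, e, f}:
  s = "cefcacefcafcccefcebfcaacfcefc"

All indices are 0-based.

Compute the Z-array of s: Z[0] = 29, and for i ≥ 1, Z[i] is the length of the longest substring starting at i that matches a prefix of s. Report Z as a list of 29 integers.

Z[0]=29
i=1: i≥r, start 0; Z[1]=0
i=2: i≥r, start 0; Z[2]=0
i=3: i≥r, start 0; Z[3]=1 extend→box=[3,4)
i=4: i≥r, start 0; Z[4]=0
i=5: i≥r, start 0; Z[5]=5 extend→box=[5,10)
i=6: min(r-i=4, Z[1]=0)=0; Z[6]=0
i=7: min(r-i=3, Z[2]=0)=0; Z[7]=0
i=8: min(r-i=2, Z[3]=1)=1; Z[8]=1
i=9: min(r-i=1, Z[4]=0)=0; Z[9]=0
i=10: i≥r, start 0; Z[10]=0
i=11: i≥r, start 0; Z[11]=1 extend→box=[11,12)
i=12: i≥r, start 0; Z[12]=1 extend→box=[12,13)
i=13: i≥r, start 0; Z[13]=4 extend→box=[13,17)
i=14: min(r-i=3, Z[1]=0)=0; Z[14]=0
i=15: min(r-i=2, Z[2]=0)=0; Z[15]=0
i=16: min(r-i=1, Z[3]=1)=1; Z[16]=2 extend→box=[16,18)
i=17: min(r-i=1, Z[1]=0)=0; Z[17]=0
i=18: i≥r, start 0; Z[18]=0
i=19: i≥r, start 0; Z[19]=0
i=20: i≥r, start 0; Z[20]=1 extend→box=[20,21)
i=21: i≥r, start 0; Z[21]=0
i=22: i≥r, start 0; Z[22]=0
i=23: i≥r, start 0; Z[23]=1 extend→box=[23,24)
i=24: i≥r, start 0; Z[24]=0
i=25: i≥r, start 0; Z[25]=4 extend→box=[25,29)
i=26: min(r-i=3, Z[1]=0)=0; Z[26]=0
i=27: min(r-i=2, Z[2]=0)=0; Z[27]=0
i=28: min(r-i=1, Z[3]=1)=1; Z[28]=1

[29, 0, 0, 1, 0, 5, 0, 0, 1, 0, 0, 1, 1, 4, 0, 0, 2, 0, 0, 0, 1, 0, 0, 1, 0, 4, 0, 0, 1]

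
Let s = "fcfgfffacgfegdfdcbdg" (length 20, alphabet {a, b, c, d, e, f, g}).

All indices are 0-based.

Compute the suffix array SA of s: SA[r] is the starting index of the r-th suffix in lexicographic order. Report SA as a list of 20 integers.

rank | idx | suffix
   0 |   7 | acgfegdfdcbdg
   1 |  17 | bdg
   2 |  16 | cbdg
   3 |   1 | cfgfffacgfegdfdcbdg
   4 |   8 | cgfegdfdcbdg
   5 |  15 | dcbdg
   6 |  13 | dfdcbdg
   7 |  18 | dg
   8 |  11 | egdfdcbdg
   9 |   6 | facgfegdfdcbdg
  10 |   0 | fcfgfffacgfegdfdcbdg
  11 |  14 | fdcbdg
  12 |  10 | fegdfdcbdg
  13 |   5 | ffacgfegdfdcbdg
  14 |   4 | fffacgfegdfdcbdg
  15 |   2 | fgfffacgfegdfdcbdg
  16 |  19 | g
  17 |  12 | gdfdcbdg
  18 |   9 | gfegdfdcbdg
  19 |   3 | gfffacgfegdfdcbdg

[7, 17, 16, 1, 8, 15, 13, 18, 11, 6, 0, 14, 10, 5, 4, 2, 19, 12, 9, 3]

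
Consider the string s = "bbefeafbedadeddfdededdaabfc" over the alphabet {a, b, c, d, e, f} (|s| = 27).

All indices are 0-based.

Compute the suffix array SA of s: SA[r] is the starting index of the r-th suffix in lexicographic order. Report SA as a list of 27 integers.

rank | idx | suffix
   0 |  22 | aabfc
   1 |  23 | abfc
   2 |  10 | adeddfdededdaabfc
   3 |   5 | afbedadeddfdededdaabfc
   4 |   0 | bbefeafbedadeddfdededdaabfc
   5 |   7 | bedadeddfdededdaabfc
   6 |   1 | befeafbedadeddfdededdaabfc
   7 |  24 | bfc
   8 |  26 | c
   9 |  21 | daabfc
  10 |   9 | dadeddfdededdaabfc
  11 |  20 | ddaabfc
  12 |  13 | ddfdededdaabfc
  13 |  18 | deddaabfc
  14 |  11 | deddfdededdaabfc
  15 |  16 | dededdaabfc
  16 |  14 | dfdededdaabfc
  17 |   4 | eafbedadeddfdededdaabfc
  18 |   8 | edadeddfdededdaabfc
  19 |  19 | eddaabfc
  20 |  12 | eddfdededdaabfc
  21 |  17 | ededdaabfc
  22 |   2 | efeafbedadeddfdededdaabfc
  23 |   6 | fbedadeddfdededdaabfc
  24 |  25 | fc
  25 |  15 | fdededdaabfc
  26 |   3 | feafbedadeddfdededdaabfc

[22, 23, 10, 5, 0, 7, 1, 24, 26, 21, 9, 20, 13, 18, 11, 16, 14, 4, 8, 19, 12, 17, 2, 6, 25, 15, 3]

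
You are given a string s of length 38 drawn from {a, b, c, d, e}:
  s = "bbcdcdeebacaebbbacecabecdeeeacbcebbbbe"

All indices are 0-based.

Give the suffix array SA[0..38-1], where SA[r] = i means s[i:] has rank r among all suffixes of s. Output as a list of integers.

sorted suffixes:
  #0 SA[0]=20  'abecdeeeacbcebbbbe'
  #1 SA[1]=9  'acaebbbacecabecdeeeacbcebbbbe'
  #2 SA[2]=28  'acbcebbbbe'
  #3 SA[3]=16  'acecabecdeeeacbcebbbbe'
  #4 SA[4]=11  'aebbbacecabecdeeeacbcebbbbe'
  #5 SA[5]=8  'bacaebbbacecabecdeeeacbcebbbbe'
  #6 SA[6]=15  'bacecabecdeeeacbcebbbbe'
  #7 SA[7]=14  'bbacecabecdeeeacbcebbbbe'
  #8 SA[8]=13  'bbbacecabecdeeeacbcebbbbe'
  #9 SA[9]=33  'bbbbe'
  #10 SA[10]=34  'bbbe'
  #11 SA[11]=0  'bbcdcdeebacaebbbacecabecdeeeacbcebbbbe'
  #12 SA[12]=35  'bbe'
  #13 SA[13]=1  'bcdcdeebacaebbbacecabecdeeeacbcebbbbe'
  #14 SA[14]=30  'bcebbbbe'
  #15 SA[15]=36  'be'
  #16 SA[16]=21  'becdeeeacbcebbbbe'
  #17 SA[17]=19  'cabecdeeeacbcebbbbe'
  #18 SA[18]=10  'caebbbacecabecdeeeacbcebbbbe'
  #19 SA[19]=29  'cbcebbbbe'
  #20 SA[20]=2  'cdcdeebacaebbbacecabecdeeeacbcebbbbe'
  #21 SA[21]=4  'cdeebacaebbbacecabecdeeeacbcebbbbe'
  #22 SA[22]=23  'cdeeeacbcebbbbe'
  #23 SA[23]=31  'cebbbbe'
  #24 SA[24]=17  'cecabecdeeeacbcebbbbe'
  #25 SA[25]=3  'dcdeebacaebbbacecabecdeeeacbcebbbbe'
  #26 SA[26]=5  'deebacaebbbacecabecdeeeacbcebbbbe'
  #27 SA[27]=24  'deeeacbcebbbbe'
  #28 SA[28]=37  'e'
  #29 SA[29]=27  'eacbcebbbbe'
  #30 SA[30]=7  'ebacaebbbacecabecdeeeacbcebbbbe'
  #31 SA[31]=12  'ebbbacecabecdeeeacbcebbbbe'
  #32 SA[32]=32  'ebbbbe'
  #33 SA[33]=18  'ecabecdeeeacbcebbbbe'
  #34 SA[34]=22  'ecdeeeacbcebbbbe'
  #35 SA[35]=26  'eeacbcebbbbe'
  #36 SA[36]=6  'eebacaebbbacecabecdeeeacbcebbbbe'
  #37 SA[37]=25  'eeeacbcebbbbe'

[20, 9, 28, 16, 11, 8, 15, 14, 13, 33, 34, 0, 35, 1, 30, 36, 21, 19, 10, 29, 2, 4, 23, 31, 17, 3, 5, 24, 37, 27, 7, 12, 32, 18, 22, 26, 6, 25]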